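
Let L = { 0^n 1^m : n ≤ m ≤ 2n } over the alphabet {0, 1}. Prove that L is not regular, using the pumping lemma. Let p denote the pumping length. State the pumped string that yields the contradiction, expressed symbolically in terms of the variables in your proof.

0^{p+k} 1^p

Assume L is regular. Let p be the pumping length given by the pumping lemma.
Take w = 0^p 1^p ∈ L (since p ≤ p ≤ 2p), with |w| = 2p ≥ p.
The pumping lemma gives a decomposition w = xyz where |xy| ≤ p and |y| ≥ 1.
The first p characters of w are 0's, so xy (and hence y) consists only of 0's. Write y = 0^k, 1 ≤ k ≤ p.
Pump with i = 2: xy^2z = 0^{p+k} 1^p. Now n = p+k > p = m, so the condition n ≤ m fails. Thus xy^2z ∉ L.
This is a contradiction; hence L is not regular.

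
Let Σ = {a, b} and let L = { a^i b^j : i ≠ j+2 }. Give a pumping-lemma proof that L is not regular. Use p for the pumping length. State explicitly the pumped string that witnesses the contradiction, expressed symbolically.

Suppose for contradiction that L is regular, and let p be the pumping length.
Choose w = a^p b^{p+p!-2}. Since p ≠ (p+p!-2)+2 = p+p!, w ∈ L; and |w| ≥ p.
Write w = xyz as guaranteed by the lemma, with |xy| ≤ p and |y| > 0.
Since the first p symbols of w are all a's and |xy| ≤ p, y lies entirely in the leading a-block: y = a^k for some k with 1 ≤ k ≤ p.
Since 1 ≤ k ≤ p, k divides p!; set t = 1 + p!/k. Then xy^t z has p + (p!/k)·k = p + p! copies of a. Now the a-count is p+p! and (b-count)+2 = (p+p!-2)+2 = p+p!, so i ≠ j+2 fails. So xy^t z = a^{p+p!} b^{p+p!-2} ∉ L.
Contradiction. Therefore L is not regular.

a^{p+p!} b^{p+p!-2}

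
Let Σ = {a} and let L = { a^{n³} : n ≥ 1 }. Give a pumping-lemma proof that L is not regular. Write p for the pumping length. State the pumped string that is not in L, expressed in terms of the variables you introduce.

Assume L is regular. Let p be the pumping length given by the pumping lemma.
Take w = a^{p³} ∈ L with |w| = p³ ≥ p.
The pumping lemma gives a decomposition w = xyz where |xy| ≤ p and y is nonempty.
Then y = a^k for some k with 1 ≤ k ≤ p.
Pump with i = 2: xy^2z = a^{p³+k}. Since 1 ≤ k ≤ p, p³ < p³+k ≤ p³+p < p³+3p²+3p+1 = (p+1)³, so p³+k is not a perfect cube. So xy^2z ∉ L.
Contradiction. Therefore L is not regular.

a^{p³+k}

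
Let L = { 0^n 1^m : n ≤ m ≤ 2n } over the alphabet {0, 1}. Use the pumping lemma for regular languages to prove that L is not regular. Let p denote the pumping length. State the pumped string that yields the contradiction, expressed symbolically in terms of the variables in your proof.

Assume L is regular; let p be its pumping constant.
Take w = 0^p 1^p ∈ L (since p ≤ p ≤ 2p), with |w| = 2p ≥ p.
By the pumping lemma, w = xyz with |xy| ≤ p and y is nonempty.
The first p characters of w are 0's, so xy (and hence y) consists only of 0's. Write y = 0^k, 1 ≤ k ≤ p.
Pump with i = 2: xy^2z = 0^{p+k} 1^p. Now n = p+k > p = m, so the condition n ≤ m fails. Thus xy^2z ∉ L.
Contradiction. Therefore L is not regular.

0^{p+k} 1^p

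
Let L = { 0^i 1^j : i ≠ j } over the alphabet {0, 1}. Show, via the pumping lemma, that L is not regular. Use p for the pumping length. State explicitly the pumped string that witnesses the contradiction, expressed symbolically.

0^{p+p!} 1^{p+p!}

Assume L is regular. Let p be the pumping length given by the pumping lemma.
Choose w = 0^p 1^{p+p!}. Since p ≠ p+p!, w ∈ L; and |w| ≥ p.
By the pumping lemma, w = xyz with |xy| ≤ p and y is nonempty.
The first p characters of w are 0's, so xy (and hence y) consists only of 0's. Write y = 0^k, 1 ≤ k ≤ p.
Since 1 ≤ k ≤ p, k divides p!; set t = 1 + p!/k. Then xy^t z has p + (p!/k)·k = p + p! copies of 0. Now the 0-count equals the 1-count, so i ≠ j fails. So xy^t z = 0^{p+p!} 1^{p+p!} ∉ L.
Contradiction. Therefore L is not regular.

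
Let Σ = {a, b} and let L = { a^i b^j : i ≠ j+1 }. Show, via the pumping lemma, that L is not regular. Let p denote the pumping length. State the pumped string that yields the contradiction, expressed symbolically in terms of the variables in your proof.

a^{p+p!} b^{p+p!-1}

Assume L is regular; let p be its pumping constant.
Choose w = a^p b^{p+p!-1}. Since p ≠ (p+p!-1)+1 = p+p!, w ∈ L; and |w| ≥ p.
By the pumping lemma, w = xyz with |xy| ≤ p and |y| > 0.
The first p characters of w are a's, so xy (and hence y) consists only of a's. Write y = a^k, 1 ≤ k ≤ p.
Since 1 ≤ k ≤ p, k divides p!; set t = 1 + p!/k. Then xy^t z has p + (p!/k)·k = p + p! copies of a. Now the a-count is p+p! and (b-count)+1 = (p+p!-1)+1 = p+p!, so i ≠ j+1 fails. So xy^t z = a^{p+p!} b^{p+p!-1} ∉ L.
This is a contradiction; hence L is not regular.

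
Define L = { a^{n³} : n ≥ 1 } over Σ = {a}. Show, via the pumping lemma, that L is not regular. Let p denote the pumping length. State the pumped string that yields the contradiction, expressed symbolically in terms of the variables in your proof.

a^{p³+k}

Suppose for contradiction that L is regular, and let p be the pumping length.
Take w = a^{p³} ∈ L with |w| = p³ ≥ p.
Write w = xyz as guaranteed by the lemma, with |xy| ≤ p and y is nonempty.
Then y = a^k for some k with 1 ≤ k ≤ p.
Pump with i = 2: xy^2z = a^{p³+k}. Since 1 ≤ k ≤ p, p³ < p³+k ≤ p³+p < p³+3p²+3p+1 = (p+1)³, so p³+k is not a perfect cube. So xy^2z ∉ L.
This is a contradiction; hence L is not regular.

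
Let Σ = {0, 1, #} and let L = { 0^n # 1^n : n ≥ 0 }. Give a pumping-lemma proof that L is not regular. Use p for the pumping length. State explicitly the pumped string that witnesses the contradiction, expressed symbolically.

0^{p+k} # 1^p

Assume L is regular. Let p be the pumping length given by the pumping lemma.
Take w = 0^p # 1^p ∈ L with |w| = 2p+1 ≥ p.
By the pumping lemma, w = xyz with |xy| ≤ p and |y| > 0.
Because |xy| ≤ p and w begins with p copies of 0, we have y = 0^k with 1 ≤ k ≤ p.
Pump with i = 2: xy^2z = 0^{p+k} # 1^p, which would require p+k = p. But k ≥ 1, so xy^2z ∉ L.
Contradiction. Therefore L is not regular.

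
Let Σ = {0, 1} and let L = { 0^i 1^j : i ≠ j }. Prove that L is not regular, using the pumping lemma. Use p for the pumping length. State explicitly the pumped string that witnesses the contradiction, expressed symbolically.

Suppose for contradiction that L is regular, and let p be the pumping length.
Choose w = 0^p 1^{p+p!}. Since p ≠ p+p!, w ∈ L; and |w| ≥ p.
Write w = xyz as guaranteed by the lemma, with |xy| ≤ p and y is nonempty.
Because |xy| ≤ p and w begins with p copies of 0, we have y = 0^k with 1 ≤ k ≤ p.
Since 1 ≤ k ≤ p, k divides p!; set t = 1 + p!/k. Then xy^t z has p + (p!/k)·k = p + p! copies of 0. Now the 0-count equals the 1-count, so i ≠ j fails. So xy^t z = 0^{p+p!} 1^{p+p!} ∉ L.
This is a contradiction; hence L is not regular.

0^{p+p!} 1^{p+p!}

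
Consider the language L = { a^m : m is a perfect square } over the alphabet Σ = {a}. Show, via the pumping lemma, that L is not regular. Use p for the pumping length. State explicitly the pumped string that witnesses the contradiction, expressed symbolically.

Suppose for contradiction that L is regular, and let p be the pumping length.
Take w = a^{p²} ∈ L with |w| = p² ≥ p.
The pumping lemma gives a decomposition w = xyz where |xy| ≤ p and |y| ≥ 1.
Then y = a^k for some k with 1 ≤ k ≤ p.
Pump with i = 2: xy^2z = a^{p²+k}. Since 1 ≤ k ≤ p, p² < p²+k ≤ p²+p < (p+1)², so p²+k lies strictly between consecutive squares and is not a perfect square. So xy^2z ∉ L.
Contradiction. Therefore L is not regular.

a^{p²+k}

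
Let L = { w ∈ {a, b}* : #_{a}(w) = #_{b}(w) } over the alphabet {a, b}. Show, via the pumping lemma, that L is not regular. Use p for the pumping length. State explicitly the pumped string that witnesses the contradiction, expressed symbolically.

a^{p+k} b^p

Assume L is regular. Let p be the pumping length given by the pumping lemma.
Choose w = a^p b^p ∈ L with |w| = 2p ≥ p.
The pumping lemma gives a decomposition w = xyz where |xy| ≤ p and y is nonempty.
The first p characters of w are a's, so xy (and hence y) consists only of a's. Write y = a^k, 1 ≤ k ≤ p.
Pump with i = 2: xy^2z = a^{p+k} b^p has p+k occurrences of a but only p of b. Since k ≥ 1 the counts differ, so xy^2z ∉ L.
This contradicts the pumping lemma, so L is not regular.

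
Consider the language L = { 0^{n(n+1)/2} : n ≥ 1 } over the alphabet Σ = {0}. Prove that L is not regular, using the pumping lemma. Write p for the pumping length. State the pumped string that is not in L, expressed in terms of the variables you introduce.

Toward a contradiction, assume L is regular with pumping length p.
Take w = 0^{p(p+1)/2} ∈ L with |w| = p(p+1)/2 ≥ p.
The pumping lemma gives a decomposition w = xyz where |xy| ≤ p and |y| > 0.
Then y = 0^k for some k with 1 ≤ k ≤ p.
Pump with i = 2: xy^2z = 0^{p(p+1)/2+k}. Since 1 ≤ k ≤ p, p(p+1)/2 < p(p+1)/2+k ≤ p(p+1)/2+p < (p+1)(p+2)/2, so p(p+1)/2+k is strictly between consecutive triangular numbers. So xy^2z ∉ L.
This is a contradiction; hence L is not regular.

0^{p(p+1)/2+k}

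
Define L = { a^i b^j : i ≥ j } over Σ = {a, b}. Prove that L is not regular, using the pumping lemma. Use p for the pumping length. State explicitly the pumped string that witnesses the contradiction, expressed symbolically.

a^{p-k} b^p

Assume L is regular. Let p be the pumping length given by the pumping lemma.
Choose w = a^p b^p ∈ L, with |w| = 2p ≥ p.
The pumping lemma gives a decomposition w = xyz where |xy| ≤ p and y is nonempty.
Since the first p symbols of w are all a's and |xy| ≤ p, y lies entirely in the leading a-block: y = a^k for some k with 1 ≤ k ≤ p.
Consider xy^0z = xz = a^{p-k} b^p. Since k ≥ 1, the a-count p-k is less than p, so i ≥ j fails; thus xz ∉ L.
This contradicts the pumping lemma, so L is not regular.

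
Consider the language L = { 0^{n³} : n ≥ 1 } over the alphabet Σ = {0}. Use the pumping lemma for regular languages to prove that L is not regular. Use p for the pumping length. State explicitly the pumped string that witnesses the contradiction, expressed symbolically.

Toward a contradiction, assume L is regular with pumping length p.
Take w = 0^{p³} ∈ L with |w| = p³ ≥ p.
Write w = xyz as guaranteed by the lemma, with |xy| ≤ p and |y| ≥ 1.
Then y = 0^k for some k with 1 ≤ k ≤ p.
Pump with i = 2: xy^2z = 0^{p³+k}. Since 1 ≤ k ≤ p, p³ < p³+k ≤ p³+p < p³+3p²+3p+1 = (p+1)³, so p³+k is not a perfect cube. So xy^2z ∉ L.
Contradiction. Therefore L is not regular.

0^{p³+k}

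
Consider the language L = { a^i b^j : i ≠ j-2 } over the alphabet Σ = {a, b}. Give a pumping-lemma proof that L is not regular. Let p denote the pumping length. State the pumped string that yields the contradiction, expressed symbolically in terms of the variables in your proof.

a^{p+p!} b^{p+p!+2}

Assume L is regular. Let p be the pumping length given by the pumping lemma.
Choose w = a^p b^{p+p!+2}. Since p ≠ (p+p!+2)-2 = p+p!, w ∈ L; and |w| ≥ p.
Write w = xyz as guaranteed by the lemma, with |xy| ≤ p and |y| ≥ 1.
Because |xy| ≤ p and w begins with p copies of a, we have y = a^k with 1 ≤ k ≤ p.
Since 1 ≤ k ≤ p, k divides p!; set t = 1 + p!/k. Then xy^t z has p + (p!/k)·k = p + p! copies of a. Now the a-count is p+p! and (b-count)-2 = (p+p!+2)-2 = p+p!, so i ≠ j-2 fails. So xy^t z = a^{p+p!} b^{p+p!+2} ∉ L.
Contradiction. Therefore L is not regular.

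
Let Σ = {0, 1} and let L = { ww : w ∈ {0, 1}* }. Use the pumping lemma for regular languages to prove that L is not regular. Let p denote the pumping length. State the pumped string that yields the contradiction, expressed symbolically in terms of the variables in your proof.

Toward a contradiction, assume L is regular with pumping length p.
Take w = 0^p 1^p 0^p 1^p = uu where u = 0^p1^p; then w ∈ L and |w| = 4p ≥ p.
Write w = xyz as guaranteed by the lemma, with |xy| ≤ p and y is nonempty.
Since the first p symbols of w are all 0's and |xy| ≤ p, y lies entirely in the leading 0-block: y = 0^k for some k with 1 ≤ k ≤ p.
Pump with i = 2: xy^2z = 0^{p+k} 1^p 0^p 1^p, of length 4p+k. Suppose this equals vv. The string starts with 0 and ends with 1, so v does too; thus the boundary between the two copies of v is a 1→0 transition. There is exactly one such transition, at position 2p+k, so |v| = 2p+k and |vv| = 4p+2k ≠ 4p+k since k ≥ 1. So xy^2z ∉ L.
Contradiction. Therefore L is not regular.

0^{p+k} 1^p 0^p 1^p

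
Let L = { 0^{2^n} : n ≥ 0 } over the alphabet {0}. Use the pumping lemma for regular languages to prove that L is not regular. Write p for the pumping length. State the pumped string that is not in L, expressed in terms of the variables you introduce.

0^{2^p+k}

Toward a contradiction, assume L is regular with pumping length p.
Take w = 0^{2^p} ∈ L with |w| = 2^p ≥ p.
The pumping lemma gives a decomposition w = xyz where |xy| ≤ p and |y| ≥ 1.
Then y = 0^k for some k with 1 ≤ k ≤ p.
Pump with i = 2: xy^2z = 0^{2^p+k}. Since 1 ≤ k ≤ p < 2^p, we have 2^p < 2^p+k < 2^{p+1}, so 2^p+k is not a power of 2. So xy^2z ∉ L.
Contradiction. Therefore L is not regular.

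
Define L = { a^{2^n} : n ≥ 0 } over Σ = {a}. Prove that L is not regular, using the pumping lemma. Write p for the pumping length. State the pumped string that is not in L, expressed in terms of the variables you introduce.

a^{2^p+k}

Assume L is regular; let p be its pumping constant.
Take w = a^{2^p} ∈ L with |w| = 2^p ≥ p.
The pumping lemma gives a decomposition w = xyz where |xy| ≤ p and |y| ≥ 1.
Then y = a^k for some k with 1 ≤ k ≤ p.
Pump with i = 2: xy^2z = a^{2^p+k}. Since 1 ≤ k ≤ p < 2^p, we have 2^p < 2^p+k < 2^{p+1}, so 2^p+k is not a power of 2. So xy^2z ∉ L.
This contradicts the pumping lemma, so L is not regular.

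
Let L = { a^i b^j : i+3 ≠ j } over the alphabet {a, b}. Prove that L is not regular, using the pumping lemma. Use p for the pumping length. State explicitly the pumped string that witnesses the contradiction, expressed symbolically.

a^{p+p!} b^{p+p!+3}

Toward a contradiction, assume L is regular with pumping length p.
Choose w = a^p b^{p+p!+3}. Since p ≠ (p+p!+3)-3 = p+p!, w ∈ L; and |w| ≥ p.
By the pumping lemma, w = xyz with |xy| ≤ p and |y| > 0.
Because |xy| ≤ p and w begins with p copies of a, we have y = a^k with 1 ≤ k ≤ p.
Since 1 ≤ k ≤ p, k divides p!; set t = 1 + p!/k. Then xy^t z has p + (p!/k)·k = p + p! copies of a. Now the a-count is p+p! and (b-count)-3 = (p+p!+3)-3 = p+p!, so i+3 ≠ j fails. So xy^t z = a^{p+p!} b^{p+p!+3} ∉ L.
This contradicts the pumping lemma, so L is not regular.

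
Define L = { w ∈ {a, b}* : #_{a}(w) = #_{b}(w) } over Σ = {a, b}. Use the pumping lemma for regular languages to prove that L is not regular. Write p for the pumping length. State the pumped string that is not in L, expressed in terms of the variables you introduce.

Suppose for contradiction that L is regular, and let p be the pumping length.
Choose w = a^p b^p ∈ L with |w| = 2p ≥ p.
The pumping lemma gives a decomposition w = xyz where |xy| ≤ p and |y| ≥ 1.
Since the first p symbols of w are all a's and |xy| ≤ p, y lies entirely in the leading a-block: y = a^k for some k with 1 ≤ k ≤ p.
Pump with i = 2: xy^2z = a^{p+k} b^p has p+k occurrences of a but only p of b. Since k ≥ 1 the counts differ, so xy^2z ∉ L.
This is a contradiction; hence L is not regular.

a^{p+k} b^p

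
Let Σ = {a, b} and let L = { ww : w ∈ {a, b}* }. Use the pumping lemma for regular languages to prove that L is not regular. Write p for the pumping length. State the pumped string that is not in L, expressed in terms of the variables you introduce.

Suppose for contradiction that L is regular, and let p be the pumping length.
Take w = a^p b^p a^p b^p = uu where u = a^pb^p; then w ∈ L and |w| = 4p ≥ p.
The pumping lemma gives a decomposition w = xyz where |xy| ≤ p and y is nonempty.
The first p characters of w are a's, so xy (and hence y) consists only of a's. Write y = a^k, 1 ≤ k ≤ p.
Pump with i = 2: xy^2z = a^{p+k} b^p a^p b^p, of length 4p+k. Suppose this equals vv. The string starts with a and ends with b, so v does too; thus the boundary between the two copies of v is a b→a transition. There is exactly one such transition, at position 2p+k, so |v| = 2p+k and |vv| = 4p+2k ≠ 4p+k since k ≥ 1. So xy^2z ∉ L.
Contradiction. Therefore L is not regular.

a^{p+k} b^p a^p b^p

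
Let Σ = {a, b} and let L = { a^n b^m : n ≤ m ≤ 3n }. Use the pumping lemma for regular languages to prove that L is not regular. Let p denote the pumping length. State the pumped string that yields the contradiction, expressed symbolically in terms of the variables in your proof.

Assume L is regular. Let p be the pumping length given by the pumping lemma.
Take w = a^p b^p ∈ L (since p ≤ p ≤ 3p), with |w| = 2p ≥ p.
By the pumping lemma, w = xyz with |xy| ≤ p and |y| ≥ 1.
Because |xy| ≤ p and w begins with p copies of a, we have y = a^k with 1 ≤ k ≤ p.
Pump with i = 2: xy^2z = a^{p+k} b^p. Now n = p+k > p = m, so the condition n ≤ m fails. Thus xy^2z ∉ L.
Contradiction. Therefore L is not regular.

a^{p+k} b^p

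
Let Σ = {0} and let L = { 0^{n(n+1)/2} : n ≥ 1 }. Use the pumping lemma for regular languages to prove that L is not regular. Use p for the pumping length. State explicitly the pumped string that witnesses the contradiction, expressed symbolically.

Assume L is regular; let p be its pumping constant.
Take w = 0^{p(p+1)/2} ∈ L with |w| = p(p+1)/2 ≥ p.
By the pumping lemma, w = xyz with |xy| ≤ p and |y| ≥ 1.
Then y = 0^k for some k with 1 ≤ k ≤ p.
Pump with i = 2: xy^2z = 0^{p(p+1)/2+k}. Since 1 ≤ k ≤ p, p(p+1)/2 < p(p+1)/2+k ≤ p(p+1)/2+p < (p+1)(p+2)/2, so p(p+1)/2+k is strictly between consecutive triangular numbers. So xy^2z ∉ L.
This is a contradiction; hence L is not regular.

0^{p(p+1)/2+k}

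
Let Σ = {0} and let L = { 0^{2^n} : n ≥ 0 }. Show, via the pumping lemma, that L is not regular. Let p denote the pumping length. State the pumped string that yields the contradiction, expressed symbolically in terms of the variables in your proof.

0^{2^p+k}

Toward a contradiction, assume L is regular with pumping length p.
Take w = 0^{2^p} ∈ L with |w| = 2^p ≥ p.
Write w = xyz as guaranteed by the lemma, with |xy| ≤ p and y is nonempty.
Then y = 0^k for some k with 1 ≤ k ≤ p.
Pump with i = 2: xy^2z = 0^{2^p+k}. Since 1 ≤ k ≤ p < 2^p, we have 2^p < 2^p+k < 2^{p+1}, so 2^p+k is not a power of 2. So xy^2z ∉ L.
This contradicts the pumping lemma, so L is not regular.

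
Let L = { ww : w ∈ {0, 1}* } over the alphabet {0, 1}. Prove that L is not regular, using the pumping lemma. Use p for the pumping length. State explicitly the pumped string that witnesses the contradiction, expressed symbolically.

0^{p+k} 1^p 0^p 1^p

Suppose for contradiction that L is regular, and let p be the pumping length.
Take w = 0^p 1^p 0^p 1^p = uu where u = 0^p1^p; then w ∈ L and |w| = 4p ≥ p.
Write w = xyz as guaranteed by the lemma, with |xy| ≤ p and |y| ≥ 1.
Since the first p symbols of w are all 0's and |xy| ≤ p, y lies entirely in the leading 0-block: y = 0^k for some k with 1 ≤ k ≤ p.
Pump with i = 2: xy^2z = 0^{p+k} 1^p 0^p 1^p, of length 4p+k. Suppose this equals vv. The string starts with 0 and ends with 1, so v does too; thus the boundary between the two copies of v is a 1→0 transition. There is exactly one such transition, at position 2p+k, so |v| = 2p+k and |vv| = 4p+2k ≠ 4p+k since k ≥ 1. So xy^2z ∉ L.
Contradiction. Therefore L is not regular.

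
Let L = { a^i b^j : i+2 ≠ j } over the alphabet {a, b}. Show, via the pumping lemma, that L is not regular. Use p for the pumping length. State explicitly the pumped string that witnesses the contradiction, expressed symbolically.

a^{p+p!} b^{p+p!+2}

Suppose for contradiction that L is regular, and let p be the pumping length.
Choose w = a^p b^{p+p!+2}. Since p ≠ (p+p!+2)-2 = p+p!, w ∈ L; and |w| ≥ p.
The pumping lemma gives a decomposition w = xyz where |xy| ≤ p and |y| > 0.
Because |xy| ≤ p and w begins with p copies of a, we have y = a^k with 1 ≤ k ≤ p.
Since 1 ≤ k ≤ p, k divides p!; set t = 1 + p!/k. Then xy^t z has p + (p!/k)·k = p + p! copies of a. Now the a-count is p+p! and (b-count)-2 = (p+p!+2)-2 = p+p!, so i+2 ≠ j fails. So xy^t z = a^{p+p!} b^{p+p!+2} ∉ L.
This is a contradiction; hence L is not regular.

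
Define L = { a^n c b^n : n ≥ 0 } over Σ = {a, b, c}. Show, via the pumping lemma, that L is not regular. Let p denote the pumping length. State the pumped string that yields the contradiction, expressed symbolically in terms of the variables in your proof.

Assume L is regular; let p be its pumping constant.
Take w = a^p c b^p ∈ L with |w| = 2p+1 ≥ p.
The pumping lemma gives a decomposition w = xyz where |xy| ≤ p and |y| > 0.
Because |xy| ≤ p and w begins with p copies of a, we have y = a^k with 1 ≤ k ≤ p.
Pump with i = 2: xy^2z = a^{p+k} c b^p, which would require p+k = p. But k ≥ 1, so xy^2z ∉ L.
This is a contradiction; hence L is not regular.

a^{p+k} c b^p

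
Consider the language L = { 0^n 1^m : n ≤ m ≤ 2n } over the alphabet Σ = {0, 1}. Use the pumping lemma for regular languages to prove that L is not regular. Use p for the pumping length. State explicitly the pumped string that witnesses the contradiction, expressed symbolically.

0^{p+k} 1^p

Assume L is regular. Let p be the pumping length given by the pumping lemma.
Take w = 0^p 1^p ∈ L (since p ≤ p ≤ 2p), with |w| = 2p ≥ p.
Write w = xyz as guaranteed by the lemma, with |xy| ≤ p and y is nonempty.
Since the first p symbols of w are all 0's and |xy| ≤ p, y lies entirely in the leading 0-block: y = 0^k for some k with 1 ≤ k ≤ p.
Pump with i = 2: xy^2z = 0^{p+k} 1^p. Now n = p+k > p = m, so the condition n ≤ m fails. Thus xy^2z ∉ L.
This contradicts the pumping lemma, so L is not regular.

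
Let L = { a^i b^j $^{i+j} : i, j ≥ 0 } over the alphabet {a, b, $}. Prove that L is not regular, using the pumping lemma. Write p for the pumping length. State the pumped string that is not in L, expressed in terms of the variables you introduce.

a^{p+k} b^p $^{2p}

Assume L is regular. Let p be the pumping length given by the pumping lemma.
Take w = a^p b^p $^{2p} ∈ L (with i=j=p, i+j=2p), |w| = 4p ≥ p.
By the pumping lemma, w = xyz with |xy| ≤ p and |y| > 0.
Since the first p symbols of w are all a's and |xy| ≤ p, y lies entirely in the leading a-block: y = a^k for some k with 1 ≤ k ≤ p.
Consider xy^2z = a^{p+k} b^p $^{2p}. Now the a- and b-counts sum to 2p+k, but the $-count is 2p ≠ 2p+k. So xy^2z ∉ L.
Contradiction. Therefore L is not regular.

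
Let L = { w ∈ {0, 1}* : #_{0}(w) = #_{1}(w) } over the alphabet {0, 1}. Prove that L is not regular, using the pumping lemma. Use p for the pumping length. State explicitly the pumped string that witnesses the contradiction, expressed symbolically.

Assume L is regular; let p be its pumping constant.
Choose w = 0^p 1^p ∈ L with |w| = 2p ≥ p.
Write w = xyz as guaranteed by the lemma, with |xy| ≤ p and y is nonempty.
Because |xy| ≤ p and w begins with p copies of 0, we have y = 0^k with 1 ≤ k ≤ p.
Pump with i = 2: xy^2z = 0^{p+k} 1^p has p+k occurrences of 0 but only p of 1. Since k ≥ 1 the counts differ, so xy^2z ∉ L.
Contradiction. Therefore L is not regular.

0^{p+k} 1^p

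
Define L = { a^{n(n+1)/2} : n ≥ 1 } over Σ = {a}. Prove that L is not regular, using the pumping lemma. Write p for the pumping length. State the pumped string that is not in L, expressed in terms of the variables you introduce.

Suppose for contradiction that L is regular, and let p be the pumping length.
Take w = a^{p(p+1)/2} ∈ L with |w| = p(p+1)/2 ≥ p.
By the pumping lemma, w = xyz with |xy| ≤ p and |y| ≥ 1.
Then y = a^k for some k with 1 ≤ k ≤ p.
Pump with i = 2: xy^2z = a^{p(p+1)/2+k}. Since 1 ≤ k ≤ p, p(p+1)/2 < p(p+1)/2+k ≤ p(p+1)/2+p < (p+1)(p+2)/2, so p(p+1)/2+k is strictly between consecutive triangular numbers. So xy^2z ∉ L.
Contradiction. Therefore L is not regular.

a^{p(p+1)/2+k}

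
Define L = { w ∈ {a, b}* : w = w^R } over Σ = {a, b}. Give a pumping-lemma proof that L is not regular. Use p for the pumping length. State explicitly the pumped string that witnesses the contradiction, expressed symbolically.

a^{p+k} b a^p

Suppose for contradiction that L is regular, and let p be the pumping length.
Take w = a^p b a^p, a palindrome of length 2p+1 ≥ p.
Write w = xyz as guaranteed by the lemma, with |xy| ≤ p and y is nonempty.
Because |xy| ≤ p and w begins with p copies of a, we have y = a^k with 1 ≤ k ≤ p.
Pump with i = 2: xy^2z = a^{p+k} b a^p. Its reverse is a^p b a^{p+k}, which differs from xy^2z since k ≥ 1. So xy^2z is not a palindrome and xy^2z ∉ L.
Contradiction. Therefore L is not regular.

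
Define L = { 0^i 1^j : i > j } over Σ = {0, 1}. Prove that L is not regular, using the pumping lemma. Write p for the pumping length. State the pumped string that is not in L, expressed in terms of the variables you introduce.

Assume L is regular. Let p be the pumping length given by the pumping lemma.
Choose w = 0^{p+1} 1^p ∈ L, with |w| = 2p+1 ≥ p.
The pumping lemma gives a decomposition w = xyz where |xy| ≤ p and |y| ≥ 1.
The first p characters of w are 0's, so xy (and hence y) consists only of 0's. Write y = 0^k, 1 ≤ k ≤ p.
Consider xy^0z = xz = 0^{p+1-k} 1^p. Since k ≥ 1, the 0-count p+1-k is at most p, so i > j fails; thus xz ∉ L.
Contradiction. Therefore L is not regular.

0^{p+1-k} 1^p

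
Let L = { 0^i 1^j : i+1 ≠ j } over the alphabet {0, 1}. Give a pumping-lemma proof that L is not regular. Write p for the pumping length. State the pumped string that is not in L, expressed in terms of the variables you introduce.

Toward a contradiction, assume L is regular with pumping length p.
Choose w = 0^p 1^{p+p!+1}. Since p ≠ (p+p!+1)-1 = p+p!, w ∈ L; and |w| ≥ p.
By the pumping lemma, w = xyz with |xy| ≤ p and |y| > 0.
Since the first p symbols of w are all 0's and |xy| ≤ p, y lies entirely in the leading 0-block: y = 0^k for some k with 1 ≤ k ≤ p.
Since 1 ≤ k ≤ p, k divides p!; set t = 1 + p!/k. Then xy^t z has p + (p!/k)·k = p + p! copies of 0. Now the 0-count is p+p! and (1-count)-1 = (p+p!+1)-1 = p+p!, so i+1 ≠ j fails. So xy^t z = 0^{p+p!} 1^{p+p!+1} ∉ L.
This contradicts the pumping lemma, so L is not regular.

0^{p+p!} 1^{p+p!+1}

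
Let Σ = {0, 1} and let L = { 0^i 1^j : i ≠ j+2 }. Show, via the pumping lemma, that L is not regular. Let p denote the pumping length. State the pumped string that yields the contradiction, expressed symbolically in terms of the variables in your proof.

0^{p+p!} 1^{p+p!-2}

Assume L is regular. Let p be the pumping length given by the pumping lemma.
Choose w = 0^p 1^{p+p!-2}. Since p ≠ (p+p!-2)+2 = p+p!, w ∈ L; and |w| ≥ p.
Write w = xyz as guaranteed by the lemma, with |xy| ≤ p and y is nonempty.
Because |xy| ≤ p and w begins with p copies of 0, we have y = 0^k with 1 ≤ k ≤ p.
Since 1 ≤ k ≤ p, k divides p!; set t = 1 + p!/k. Then xy^t z has p + (p!/k)·k = p + p! copies of 0. Now the 0-count is p+p! and (1-count)+2 = (p+p!-2)+2 = p+p!, so i ≠ j+2 fails. So xy^t z = 0^{p+p!} 1^{p+p!-2} ∉ L.
This is a contradiction; hence L is not regular.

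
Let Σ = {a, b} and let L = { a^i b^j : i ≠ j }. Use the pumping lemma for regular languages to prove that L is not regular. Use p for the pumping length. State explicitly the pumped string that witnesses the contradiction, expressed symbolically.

Assume L is regular; let p be its pumping constant.
Choose w = a^p b^{p+p!}. Since p ≠ p+p!, w ∈ L; and |w| ≥ p.
Write w = xyz as guaranteed by the lemma, with |xy| ≤ p and |y| ≥ 1.
Since the first p symbols of w are all a's and |xy| ≤ p, y lies entirely in the leading a-block: y = a^k for some k with 1 ≤ k ≤ p.
Since 1 ≤ k ≤ p, k divides p!; set t = 1 + p!/k. Then xy^t z has p + (p!/k)·k = p + p! copies of a. Now the a-count equals the b-count, so i ≠ j fails. So xy^t z = a^{p+p!} b^{p+p!} ∉ L.
Contradiction. Therefore L is not regular.

a^{p+p!} b^{p+p!}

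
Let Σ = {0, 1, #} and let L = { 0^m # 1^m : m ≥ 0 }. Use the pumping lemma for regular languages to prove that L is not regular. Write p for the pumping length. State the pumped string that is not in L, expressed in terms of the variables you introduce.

0^{p+k} # 1^p

Assume L is regular. Let p be the pumping length given by the pumping lemma.
Take w = 0^p # 1^p ∈ L with |w| = 2p+1 ≥ p.
The pumping lemma gives a decomposition w = xyz where |xy| ≤ p and y is nonempty.
Because |xy| ≤ p and w begins with p copies of 0, we have y = 0^k with 1 ≤ k ≤ p.
Pump with i = 2: xy^2z = 0^{p+k} # 1^p, which would require p+k = p. But k ≥ 1, so xy^2z ∉ L.
This is a contradiction; hence L is not regular.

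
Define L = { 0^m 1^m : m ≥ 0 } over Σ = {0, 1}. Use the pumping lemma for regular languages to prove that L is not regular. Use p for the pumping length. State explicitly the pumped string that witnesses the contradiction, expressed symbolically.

0^{p+k} 1^p

Assume L is regular. Let p be the pumping length given by the pumping lemma.
Take w = 0^p 1^p. Then w ∈ L and |w| = 2p ≥ p.
Write w = xyz as guaranteed by the lemma, with |xy| ≤ p and |y| ≥ 1.
Since the first p symbols of w are all 0's and |xy| ≤ p, y lies entirely in the leading 0-block: y = 0^k for some k with 1 ≤ k ≤ p.
Pump with i = 2: xy^2z = 0^{p+k} 1^p. For this to lie in L we would need p = p+k, which forces k = 0. But k ≥ 1, so xy^2z ∉ L.
Contradiction. Therefore L is not regular.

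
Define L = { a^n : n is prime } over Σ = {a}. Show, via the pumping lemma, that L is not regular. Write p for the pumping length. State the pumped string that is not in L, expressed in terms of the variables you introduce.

a^{q(1+k)}

Suppose for contradiction that L is regular, and let p be the pumping length.
Let q be a prime with q ≥ p+2 (infinitely many primes exist), and take w = a^q ∈ L with |w| = q ≥ p.
The pumping lemma gives a decomposition w = xyz where |xy| ≤ p and |y| ≥ 1.
Then y = a^k for some k with 1 ≤ k ≤ p.
Since 1 ≤ k ≤ p, |xz| = q-k. Pump with i = q+1: |xy^{q+1}z| = (q-k)+(q+1)k = q+qk = q(1+k), which is composite (both factors ≥ 2). So xy^{q+1}z = a^{q(1+k)} ∉ L.
This contradicts the pumping lemma, so L is not regular.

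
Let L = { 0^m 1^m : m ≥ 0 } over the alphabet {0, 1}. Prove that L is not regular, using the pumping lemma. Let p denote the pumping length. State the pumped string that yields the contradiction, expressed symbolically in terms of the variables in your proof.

Suppose for contradiction that L is regular, and let p be the pumping length.
Choose w = 0^p 1^p, which is in L with |w| = 2p ≥ p.
The pumping lemma gives a decomposition w = xyz where |xy| ≤ p and |y| ≥ 1.
Because |xy| ≤ p and w begins with p copies of 0, we have y = 0^k with 1 ≤ k ≤ p.
Pump with i = 2: xy^2z = 0^{p+k} 1^p. For this to lie in L we would need p = p+k, which forces k = 0. But k ≥ 1, so xy^2z ∉ L.
This is a contradiction; hence L is not regular.

0^{p+k} 1^p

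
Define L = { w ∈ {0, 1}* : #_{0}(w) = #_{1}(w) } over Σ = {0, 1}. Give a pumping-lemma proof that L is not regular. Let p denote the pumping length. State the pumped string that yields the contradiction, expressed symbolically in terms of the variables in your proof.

Assume L is regular; let p be its pumping constant.
Choose w = 0^p 1^p ∈ L with |w| = 2p ≥ p.
By the pumping lemma, w = xyz with |xy| ≤ p and |y| > 0.
Because |xy| ≤ p and w begins with p copies of 0, we have y = 0^k with 1 ≤ k ≤ p.
Pump with i = 2: xy^2z = 0^{p+k} 1^p has p+k occurrences of 0 but only p of 1. Since k ≥ 1 the counts differ, so xy^2z ∉ L.
This is a contradiction; hence L is not regular.

0^{p+k} 1^p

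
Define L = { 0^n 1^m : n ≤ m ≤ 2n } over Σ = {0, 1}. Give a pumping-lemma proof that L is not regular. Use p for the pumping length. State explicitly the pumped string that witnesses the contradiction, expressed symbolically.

Suppose for contradiction that L is regular, and let p be the pumping length.
Take w = 0^p 1^p ∈ L (since p ≤ p ≤ 2p), with |w| = 2p ≥ p.
The pumping lemma gives a decomposition w = xyz where |xy| ≤ p and |y| > 0.
Since the first p symbols of w are all 0's and |xy| ≤ p, y lies entirely in the leading 0-block: y = 0^k for some k with 1 ≤ k ≤ p.
Pump with i = 2: xy^2z = 0^{p+k} 1^p. Now n = p+k > p = m, so the condition n ≤ m fails. Thus xy^2z ∉ L.
This is a contradiction; hence L is not regular.

0^{p+k} 1^p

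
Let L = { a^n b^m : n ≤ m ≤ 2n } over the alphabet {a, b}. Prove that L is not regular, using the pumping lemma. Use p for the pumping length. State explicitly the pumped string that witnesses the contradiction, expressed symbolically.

Assume L is regular; let p be its pumping constant.
Take w = a^p b^p ∈ L (since p ≤ p ≤ 2p), with |w| = 2p ≥ p.
The pumping lemma gives a decomposition w = xyz where |xy| ≤ p and |y| > 0.
The first p characters of w are a's, so xy (and hence y) consists only of a's. Write y = a^k, 1 ≤ k ≤ p.
Pump with i = 2: xy^2z = a^{p+k} b^p. Now n = p+k > p = m, so the condition n ≤ m fails. Thus xy^2z ∉ L.
This is a contradiction; hence L is not regular.

a^{p+k} b^p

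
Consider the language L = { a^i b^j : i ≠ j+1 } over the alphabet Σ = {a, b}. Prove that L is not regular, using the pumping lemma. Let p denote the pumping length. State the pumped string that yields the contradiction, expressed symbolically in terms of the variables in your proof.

a^{p+p!} b^{p+p!-1}

Toward a contradiction, assume L is regular with pumping length p.
Choose w = a^p b^{p+p!-1}. Since p ≠ (p+p!-1)+1 = p+p!, w ∈ L; and |w| ≥ p.
Write w = xyz as guaranteed by the lemma, with |xy| ≤ p and |y| > 0.
Because |xy| ≤ p and w begins with p copies of a, we have y = a^k with 1 ≤ k ≤ p.
Since 1 ≤ k ≤ p, k divides p!; set t = 1 + p!/k. Then xy^t z has p + (p!/k)·k = p + p! copies of a. Now the a-count is p+p! and (b-count)+1 = (p+p!-1)+1 = p+p!, so i ≠ j+1 fails. So xy^t z = a^{p+p!} b^{p+p!-1} ∉ L.
Contradiction. Therefore L is not regular.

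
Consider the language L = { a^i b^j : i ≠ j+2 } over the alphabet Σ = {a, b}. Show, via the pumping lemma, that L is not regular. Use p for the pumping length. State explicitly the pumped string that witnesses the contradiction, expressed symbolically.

Toward a contradiction, assume L is regular with pumping length p.
Choose w = a^p b^{p+p!-2}. Since p ≠ (p+p!-2)+2 = p+p!, w ∈ L; and |w| ≥ p.
By the pumping lemma, w = xyz with |xy| ≤ p and |y| ≥ 1.
The first p characters of w are a's, so xy (and hence y) consists only of a's. Write y = a^k, 1 ≤ k ≤ p.
Since 1 ≤ k ≤ p, k divides p!; set t = 1 + p!/k. Then xy^t z has p + (p!/k)·k = p + p! copies of a. Now the a-count is p+p! and (b-count)+2 = (p+p!-2)+2 = p+p!, so i ≠ j+2 fails. So xy^t z = a^{p+p!} b^{p+p!-2} ∉ L.
This is a contradiction; hence L is not regular.

a^{p+p!} b^{p+p!-2}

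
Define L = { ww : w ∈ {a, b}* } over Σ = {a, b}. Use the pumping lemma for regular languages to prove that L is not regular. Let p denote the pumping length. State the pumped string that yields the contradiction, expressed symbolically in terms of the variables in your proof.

a^{p+k} b^p a^p b^p

Suppose for contradiction that L is regular, and let p be the pumping length.
Take w = a^p b^p a^p b^p = uu where u = a^pb^p; then w ∈ L and |w| = 4p ≥ p.
The pumping lemma gives a decomposition w = xyz where |xy| ≤ p and |y| > 0.
Because |xy| ≤ p and w begins with p copies of a, we have y = a^k with 1 ≤ k ≤ p.
Pump with i = 2: xy^2z = a^{p+k} b^p a^p b^p, of length 4p+k. Suppose this equals vv. The string starts with a and ends with b, so v does too; thus the boundary between the two copies of v is a b→a transition. There is exactly one such transition, at position 2p+k, so |v| = 2p+k and |vv| = 4p+2k ≠ 4p+k since k ≥ 1. So xy^2z ∉ L.
Contradiction. Therefore L is not regular.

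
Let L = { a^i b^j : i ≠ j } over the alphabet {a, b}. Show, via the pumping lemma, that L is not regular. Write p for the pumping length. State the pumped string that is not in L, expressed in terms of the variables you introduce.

Assume L is regular. Let p be the pumping length given by the pumping lemma.
Choose w = a^p b^{p+p!}. Since p ≠ p+p!, w ∈ L; and |w| ≥ p.
Write w = xyz as guaranteed by the lemma, with |xy| ≤ p and |y| ≥ 1.
Since the first p symbols of w are all a's and |xy| ≤ p, y lies entirely in the leading a-block: y = a^k for some k with 1 ≤ k ≤ p.
Since 1 ≤ k ≤ p, k divides p!; set t = 1 + p!/k. Then xy^t z has p + (p!/k)·k = p + p! copies of a. Now the a-count equals the b-count, so i ≠ j fails. So xy^t z = a^{p+p!} b^{p+p!} ∉ L.
This contradicts the pumping lemma, so L is not regular.

a^{p+p!} b^{p+p!}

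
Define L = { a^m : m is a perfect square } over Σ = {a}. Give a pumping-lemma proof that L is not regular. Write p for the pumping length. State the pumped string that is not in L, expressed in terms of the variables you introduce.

a^{p²+k}

Assume L is regular; let p be its pumping constant.
Take w = a^{p²} ∈ L with |w| = p² ≥ p.
Write w = xyz as guaranteed by the lemma, with |xy| ≤ p and |y| > 0.
Then y = a^k for some k with 1 ≤ k ≤ p.
Pump with i = 2: xy^2z = a^{p²+k}. Since 1 ≤ k ≤ p, p² < p²+k ≤ p²+p < (p+1)², so p²+k lies strictly between consecutive squares and is not a perfect square. So xy^2z ∉ L.
This is a contradiction; hence L is not regular.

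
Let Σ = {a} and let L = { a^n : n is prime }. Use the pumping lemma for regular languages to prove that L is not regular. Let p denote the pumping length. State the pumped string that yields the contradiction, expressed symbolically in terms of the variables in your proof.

a^{q(1+k)}

Assume L is regular; let p be its pumping constant.
Let q be a prime with q ≥ p+2 (infinitely many primes exist), and take w = a^q ∈ L with |w| = q ≥ p.
By the pumping lemma, w = xyz with |xy| ≤ p and |y| ≥ 1.
Then y = a^k for some k with 1 ≤ k ≤ p.
Since 1 ≤ k ≤ p, |xz| = q-k. Pump with i = q+1: |xy^{q+1}z| = (q-k)+(q+1)k = q+qk = q(1+k), which is composite (both factors ≥ 2). So xy^{q+1}z = a^{q(1+k)} ∉ L.
This contradicts the pumping lemma, so L is not regular.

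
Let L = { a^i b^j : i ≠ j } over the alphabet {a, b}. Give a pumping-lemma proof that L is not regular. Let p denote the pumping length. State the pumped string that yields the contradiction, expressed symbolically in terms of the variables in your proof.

a^{p+p!} b^{p+p!}

Assume L is regular; let p be its pumping constant.
Choose w = a^p b^{p+p!}. Since p ≠ p+p!, w ∈ L; and |w| ≥ p.
Write w = xyz as guaranteed by the lemma, with |xy| ≤ p and |y| ≥ 1.
Because |xy| ≤ p and w begins with p copies of a, we have y = a^k with 1 ≤ k ≤ p.
Since 1 ≤ k ≤ p, k divides p!; set t = 1 + p!/k. Then xy^t z has p + (p!/k)·k = p + p! copies of a. Now the a-count equals the b-count, so i ≠ j fails. So xy^t z = a^{p+p!} b^{p+p!} ∉ L.
This is a contradiction; hence L is not regular.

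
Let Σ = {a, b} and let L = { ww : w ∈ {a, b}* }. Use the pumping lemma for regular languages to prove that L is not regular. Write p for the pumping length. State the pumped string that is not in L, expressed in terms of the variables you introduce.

Assume L is regular; let p be its pumping constant.
Take w = a^p b^p a^p b^p = uu where u = a^pb^p; then w ∈ L and |w| = 4p ≥ p.
The pumping lemma gives a decomposition w = xyz where |xy| ≤ p and y is nonempty.
Since the first p symbols of w are all a's and |xy| ≤ p, y lies entirely in the leading a-block: y = a^k for some k with 1 ≤ k ≤ p.
Pump with i = 2: xy^2z = a^{p+k} b^p a^p b^p, of length 4p+k. Suppose this equals vv. The string starts with a and ends with b, so v does too; thus the boundary between the two copies of v is a b→a transition. There is exactly one such transition, at position 2p+k, so |v| = 2p+k and |vv| = 4p+2k ≠ 4p+k since k ≥ 1. So xy^2z ∉ L.
This contradicts the pumping lemma, so L is not regular.

a^{p+k} b^p a^p b^p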